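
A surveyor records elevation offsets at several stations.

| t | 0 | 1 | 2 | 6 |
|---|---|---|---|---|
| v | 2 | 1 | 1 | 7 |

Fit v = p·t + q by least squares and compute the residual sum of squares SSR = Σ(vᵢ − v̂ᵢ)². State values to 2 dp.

SSR = 4.99

The normal equations are: 41·p + 9·q = 45;  9·p + 4·q = 11.
Eliminating q: 4·(row 1) − 9·(row 2) gives 83·p = 4·45 − 9·11 = 81, so p = 81/83.
Then q = (11 − 9·(81/83))/4 = 46/83.
Residuals: 120/83, -44/83, -125/83, 49/83; SSR = 414/83.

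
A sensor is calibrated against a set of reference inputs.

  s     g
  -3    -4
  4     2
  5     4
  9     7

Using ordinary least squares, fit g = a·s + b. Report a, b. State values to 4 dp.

From the data, Σs·s = 131, Σs = 15, Σ1 = 4.
And Σs·g = 103, Σg = 9.
Normal equations: [[131, 15]; [15, 4]]·[a, b]ᵀ = [103, 9]ᵀ.
det = 131·4 − 15² = 299.
a = (103·4 − 15·9)/299 = 277/299; b = (131·9 − 15·103)/299 = -366/299.

a = 0.9264, b = -1.2241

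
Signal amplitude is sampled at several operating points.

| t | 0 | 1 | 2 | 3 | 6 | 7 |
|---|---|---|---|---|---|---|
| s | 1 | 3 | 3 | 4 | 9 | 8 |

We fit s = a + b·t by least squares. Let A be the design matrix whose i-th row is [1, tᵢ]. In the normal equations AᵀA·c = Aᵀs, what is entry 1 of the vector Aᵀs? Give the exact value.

Entry 1 ↔ basis 1, so (Aᵀs)_{1} = Σᵢ sᵢ = (1)·(1) + (1)·(3) + (1)·(3) + (1)·(4) + (1)·(9) + (1)·(8) = 28.

28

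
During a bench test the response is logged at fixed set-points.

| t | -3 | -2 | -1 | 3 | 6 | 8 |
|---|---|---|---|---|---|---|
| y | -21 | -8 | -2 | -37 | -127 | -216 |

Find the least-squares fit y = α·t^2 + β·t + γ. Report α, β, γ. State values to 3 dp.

α = -3.008, β = -2.743, γ = -1.807

Setting ∂/∂α … = 0 gives: 5571·α + 719·β + 123·γ = -18952;  719·α + 123·β + 11·γ = -2520;  123·α + 11·β + 6·γ = -411.
Solving the 3×3 system (Gaussian elimination) gives α = -316061/105072, β = -96057/35024, γ = -47467/26268.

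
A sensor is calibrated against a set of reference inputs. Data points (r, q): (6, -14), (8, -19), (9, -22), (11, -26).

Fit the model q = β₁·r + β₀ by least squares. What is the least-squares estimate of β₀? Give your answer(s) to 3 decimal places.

Normal-equation sums: Σr·r = 302, Σr = 34, Σ1 = 4.
Right-hand side: Σr·q = -720, Σq = -81.
Normal equations: [[302, 34]; [34, 4]]·[β₁, β₀]ᵀ = [-720, -81]ᵀ.
det = 302·4 − 34² = 52.
β₁ = ((-720)·4 − 34·(-81))/52 = -63/26; β₀ = (302·(-81) − 34·(-720))/52 = 9/26.

β₀ = 0.346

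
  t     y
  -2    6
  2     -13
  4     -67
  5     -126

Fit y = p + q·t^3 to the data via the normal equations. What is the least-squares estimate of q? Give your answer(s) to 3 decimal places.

q = -0.984

The normal equations are: 4·p + 189·q = -200;  189·p + 19849·q = -20190.
(Σ1 = 4, Σt^3 = 189, Σt^3·t^3 = 19849, Σy = -200, Σt^3·y = -20190.)
det = 4·19849 − 189² = 43675.
p = ((-200)·19849 − 189·(-20190))/43675 = -30778/8735; q = (4·(-20190) − 189·(-200))/43675 = -8592/8735.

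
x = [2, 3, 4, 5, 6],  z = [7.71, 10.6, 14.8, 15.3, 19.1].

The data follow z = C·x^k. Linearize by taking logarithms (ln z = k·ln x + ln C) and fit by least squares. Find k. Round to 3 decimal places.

k = 0.810

Let Y = ln z. Fitting Y = k·ln x + ln C by least squares:
Σln x = 6.5793, Σ(ln x)² = 9.4099, Σln z = 12.7755, Σln x·ln z = 17.4204.
Equations: 9.4099·k + 6.5793·ln C = 17.4204;  6.5793·k + 5·ln C = 12.7755.
Solving (det = 3.7630): k = 0.81015, ln C = 1.48907.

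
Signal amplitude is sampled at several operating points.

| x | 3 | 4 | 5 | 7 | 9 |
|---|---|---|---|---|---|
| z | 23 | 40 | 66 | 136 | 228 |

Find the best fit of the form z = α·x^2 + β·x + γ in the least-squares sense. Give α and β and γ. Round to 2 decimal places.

α = 3.08, β = -2.60, γ = 2.27

MᵀM·[α, β, γ]ᵀ = Mᵀz reads: 9924·α + 1288·β + 180·γ = 27629;  1288·α + 180·β + 28·γ = 3563;  180·α + 28·β + 5·γ = 493.
Row-reducing yields α = 5779/1876, β = -697/268, γ = 1063/469.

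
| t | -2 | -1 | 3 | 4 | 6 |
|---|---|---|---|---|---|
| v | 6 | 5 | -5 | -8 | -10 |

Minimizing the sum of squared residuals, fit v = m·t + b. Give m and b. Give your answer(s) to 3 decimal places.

m = -2.174, b = 1.948

Entries of MᵀM: Σt·t = 66, Σt = 10, Σ1 = 5.
Right-hand side: Σt·v = -124, Σv = -12.
det = 66·5 − 10² = 230.
m = ((-124)·5 − 10·(-12))/230 = -50/23; b = (66·(-12) − 10·(-124))/230 = 224/115.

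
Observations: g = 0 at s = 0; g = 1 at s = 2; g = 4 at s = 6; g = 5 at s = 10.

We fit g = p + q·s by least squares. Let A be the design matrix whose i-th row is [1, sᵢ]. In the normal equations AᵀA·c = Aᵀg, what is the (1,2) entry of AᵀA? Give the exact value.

18

Row 1 ↔ basis 1, column 2 ↔ basis s, so (AᵀA)_{1,2} = Σᵢ s = (1)·(0) + (1)·(2) + (1)·(6) + (1)·(10) = 18.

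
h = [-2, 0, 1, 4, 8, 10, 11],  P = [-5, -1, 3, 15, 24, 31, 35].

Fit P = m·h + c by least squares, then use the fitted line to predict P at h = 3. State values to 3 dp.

P̂ = 9.714

Setting ∂/∂m … = 0 gives: 306·m + 32·c = 960;  32·m + 7·c = 102.
Eliminating c: 7·(row 1) − 32·(row 2) gives 1118·m = 7·960 − 32·102 = 3456, so m = 1728/559.
Then c = (102 − 32·(1728/559))/7 = 246/559.
At h = 3: P̂ = (1728/559)·(3) + (246/559)·(1) = 5430/559.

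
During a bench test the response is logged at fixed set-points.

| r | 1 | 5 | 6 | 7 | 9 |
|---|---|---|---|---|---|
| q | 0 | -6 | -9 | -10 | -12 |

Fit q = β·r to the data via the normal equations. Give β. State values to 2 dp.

β = -1.36

Entries of AᵀA: Σr·r = 192.
And Σr·q = -262.
AᵀA·[β]ᵀ = Aᵀq becomes [[192]]·[β]ᵀ = [-262]ᵀ.
Hence β = -262 / 192 ≈ -1.36458.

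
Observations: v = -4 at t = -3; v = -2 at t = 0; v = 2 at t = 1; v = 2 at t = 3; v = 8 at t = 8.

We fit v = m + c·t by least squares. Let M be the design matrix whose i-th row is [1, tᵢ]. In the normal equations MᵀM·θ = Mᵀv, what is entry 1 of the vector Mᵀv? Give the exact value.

6

Entry 1 ↔ basis 1, so (Mᵀv)_{1} = Σᵢ vᵢ = (1)·(-4) + (1)·(-2) + (1)·(2) + (1)·(2) + (1)·(8) = 6.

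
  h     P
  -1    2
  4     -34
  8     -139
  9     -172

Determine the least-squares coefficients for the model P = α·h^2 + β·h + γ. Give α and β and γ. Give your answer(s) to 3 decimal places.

Sums needed: Σh^2·h^2 = 10914, Σh^2·h = 1304, Σh^2 = 162, Σh·h = 162, Σh = 20, Σ1 = 4.
Moment sums: Σh^2·P = -23370, Σh·P = -2798, ΣP = -343.
Normal equations: [[10914, 1304, 162]; [1304, 162, 20]; [162, 20, 4]]·[α, β, γ]ᵀ = [-23370, -2798, -343]ᵀ.
Inverting the 3×3 Gram matrix, [α, β, γ]ᵀ = [-10533/5170, -3192/2585, 15179/5170]ᵀ.

α = -2.037, β = -1.235, γ = 2.936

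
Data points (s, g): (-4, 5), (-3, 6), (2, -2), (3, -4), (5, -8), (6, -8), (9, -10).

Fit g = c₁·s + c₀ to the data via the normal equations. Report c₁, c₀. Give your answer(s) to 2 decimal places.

Setting ∂/∂c₁ … = 0 gives: 180·c₁ + 18·c₀ = -232;  18·c₁ + 7·c₀ = -21.
(Σs·s = 180, Σs = 18, Σ1 = 7, Σs·g = -232, Σg = -21.)
Eliminating c₀: 7·(row 1) − 18·(row 2) gives 936·c₁ = 7·(-232) − 18·(-21) = -1246, so c₁ = -623/468.
Then c₀ = ((-21) − 18·(-623/468))/7 = 11/26.

c₁ = -1.33, c₀ = 0.42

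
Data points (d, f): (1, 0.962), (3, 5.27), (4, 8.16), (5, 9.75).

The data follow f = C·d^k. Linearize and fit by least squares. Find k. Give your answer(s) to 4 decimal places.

With ln fᵢ as the transformed response and ln dᵢ as the regressor:
Σln d = 4.0943, Σ(ln d)² = 5.7191, Σln f = 5.9998, Σln d·ln f = 8.4012.
Equations: 5.7191·k + 4.0943·ln C = 8.4012;  4.0943·k + 4·ln C = 5.9998.
Slope k = (n·Σln d·ln f − Σln d·Σln f)/(n·Σ(ln d)² − (Σln d)²) = (4·8.4012 − 4.0943·5.9998)/6.1125 = 1.47886; ln C = (Σln f − k·Σln d)/n = -0.01379.

k = 1.4789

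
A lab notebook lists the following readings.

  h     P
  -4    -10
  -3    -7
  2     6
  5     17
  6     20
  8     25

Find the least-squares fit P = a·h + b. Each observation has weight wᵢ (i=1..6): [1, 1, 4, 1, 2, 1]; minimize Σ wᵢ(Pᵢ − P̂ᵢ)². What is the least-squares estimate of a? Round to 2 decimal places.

From the data, Σwᵢ·h·h = 202, Σwᵢ·h = 26, Σwᵢ·1 = 10.
For XᵀWP: Σwᵢ·h·P = 634, Σwᵢ·P = 89.
Normal equations: [[202, 26]; [26, 10]]·[a, b]ᵀ = [634, 89]ᵀ.
Eliminating b: 10·(row 1) − 26·(row 2) gives 1344·a = 10·634 − 26·89 = 4026, so a = 671/224.
Then b = (89 − 26·(671/224))/10 = 249/224.

a = 3.00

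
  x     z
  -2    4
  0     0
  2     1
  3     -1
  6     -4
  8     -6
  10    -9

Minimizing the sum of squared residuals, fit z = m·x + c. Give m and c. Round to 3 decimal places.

Normal-equation sums: Σx·x = 217, Σx = 27, Σ1 = 7.
And Σx·z = -171, Σz = -15.
det = 217·7 − 27² = 790.
m = ((-171)·7 − 27·(-15))/790 = -396/395; c = (217·(-15) − 27·(-171))/790 = 681/395.

m = -1.003, c = 1.724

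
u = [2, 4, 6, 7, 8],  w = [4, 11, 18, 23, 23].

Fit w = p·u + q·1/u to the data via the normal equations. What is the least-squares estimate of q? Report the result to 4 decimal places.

q = -4.5105

From the data, Σu·u = 169, Σu·1/u = 5, Σ1/u·1/u = 10621/28224.
Moment sums: Σu·w = 505, Σ1/u·w = 779/56.
So MᵀM·[p, q]ᵀ = Mᵀw: [[169, 5]; [5, 10621/28224]]·[p, q]ᵀ = [505, 779/56]ᵀ.
Eliminating q: (10621/28224)·(row 1) − 5·(row 2) gives (1089349/28224)·p = (10621/28224)·505 − 5·(779/56) = 3400525/28224, so p = 3400525/1089349.
Then q = ((779/56) − 5·(3400525/1089349))/(10621/28224) = -4913496/1089349.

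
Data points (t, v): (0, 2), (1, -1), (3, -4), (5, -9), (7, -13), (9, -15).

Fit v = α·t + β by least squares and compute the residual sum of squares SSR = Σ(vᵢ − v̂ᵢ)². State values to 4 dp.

The normal system AᵀA·[α, β]ᵀ = Aᵀv is [[165, 25]; [25, 6]]·[α, β]ᵀ = [-284, -40]ᵀ.
Δ = 165·6 − 25² = 365.
α = ((-284)·6 − 25·(-40))/365 = -704/365; β = (165·(-40) − 25·(-284))/365 = 100/73.
Residuals: 46/73, -161/365, 152/365, -53/73, -317/365, 361/365; SSR = 1104/365.

SSR = 3.0247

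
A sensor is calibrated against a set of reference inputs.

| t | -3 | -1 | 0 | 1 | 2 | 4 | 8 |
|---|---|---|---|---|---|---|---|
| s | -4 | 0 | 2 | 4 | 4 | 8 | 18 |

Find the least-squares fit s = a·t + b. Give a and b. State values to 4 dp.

With design matrix A, AᵀA = [[95, 11]; [11, 7]] and Aᵀs = [200, 32]ᵀ.
det = 95·7 − 11² = 544.
a = (200·7 − 11·32)/544 = 131/68; b = (95·32 − 11·200)/544 = 105/68.

a = 1.9265, b = 1.5441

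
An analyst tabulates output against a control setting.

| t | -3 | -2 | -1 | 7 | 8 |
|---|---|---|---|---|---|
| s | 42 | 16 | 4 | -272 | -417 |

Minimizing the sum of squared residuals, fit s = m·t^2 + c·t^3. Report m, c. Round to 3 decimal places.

m = 1.602, c = -1.017

Entries of XᵀX: Σt^2·t^2 = 6595, Σt^2·t^3 = 49299, Σt^3·t^3 = 380587.
For Xᵀs: Σt^2·s = -39570, Σt^3·s = -308066.
Normal equations: [[6595, 49299]; [49299, 380587]]·[m, c]ᵀ = [-39570, -308066]ᵀ.
Eliminating c: 380587·(row 1) − 49299·(row 2) gives 79579864·m = 380587·(-39570) − 49299·(-308066) = 127518144, so m = 1226136/765191.
Then c = ((-308066) − 49299·(1226136/765191))/380587 = -778210/765191.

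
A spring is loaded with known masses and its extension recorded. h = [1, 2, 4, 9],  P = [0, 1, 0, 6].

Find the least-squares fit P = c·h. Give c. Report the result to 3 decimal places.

From the data, Σh·h = 102.
Moment sums: Σh·P = 56.
c = 56/102 = 0.54902.

c = 0.549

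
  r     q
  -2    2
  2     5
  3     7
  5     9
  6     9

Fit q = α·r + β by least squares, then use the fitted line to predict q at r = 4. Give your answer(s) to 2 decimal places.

XᵀX·[α, β]ᵀ = Xᵀq reads: 78·α + 14·β = 126;  14·α + 5·β = 32.
(Σr·r = 78, Σr = 14, Σ1 = 5, Σr·q = 126, Σq = 32.)
Eliminating β: 5·(row 1) − 14·(row 2) gives 194·α = 5·126 − 14·32 = 182, so α = 91/97.
Then β = (32 − 14·(91/97))/5 = 366/97.
At r = 4: q̂ = (91/97)·(4) + (366/97)·(1) = 730/97.

q̂ = 7.53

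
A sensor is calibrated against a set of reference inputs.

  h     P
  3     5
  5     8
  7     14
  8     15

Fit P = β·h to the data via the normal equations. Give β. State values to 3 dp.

β = 1.857

The normal equations are: 147·β = 273.
β = 273/147 = 1.85714.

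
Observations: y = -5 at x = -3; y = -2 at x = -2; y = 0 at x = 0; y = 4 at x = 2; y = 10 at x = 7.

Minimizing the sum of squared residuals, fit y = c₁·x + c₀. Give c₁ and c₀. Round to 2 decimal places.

c₁ = 1.46, c₀ = 0.24

Setting ∂/∂c₁ … = 0 gives: 66·c₁ + 4·c₀ = 97;  4·c₁ + 5·c₀ = 7.
(Σx·x = 66, Σx = 4, Σ1 = 5, Σx·y = 97, Σy = 7.)
Eliminating c₀: 5·(row 1) − 4·(row 2) gives 314·c₁ = 5·97 − 4·7 = 457, so c₁ = 457/314.
Then c₀ = (7 − 4·(457/314))/5 = 37/157.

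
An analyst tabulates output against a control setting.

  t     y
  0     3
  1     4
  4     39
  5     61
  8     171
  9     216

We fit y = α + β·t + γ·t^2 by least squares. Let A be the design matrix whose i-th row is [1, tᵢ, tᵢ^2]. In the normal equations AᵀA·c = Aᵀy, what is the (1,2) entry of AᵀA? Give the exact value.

Row 1 ↔ basis 1, column 2 ↔ basis t, so (AᵀA)_{1,2} = Σᵢ t = (1)·(0) + (1)·(1) + (1)·(4) + (1)·(5) + (1)·(8) + (1)·(9) = 27.

27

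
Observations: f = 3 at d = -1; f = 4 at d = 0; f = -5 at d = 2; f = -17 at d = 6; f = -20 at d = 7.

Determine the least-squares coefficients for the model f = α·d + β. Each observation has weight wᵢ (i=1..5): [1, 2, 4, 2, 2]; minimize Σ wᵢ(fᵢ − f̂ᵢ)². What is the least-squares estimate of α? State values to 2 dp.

α = -3.16

AᵀWA·[α, β]ᵀ = AᵀWf reads: 187·α + 33·β = -527;  33·α + 11·β = -83.
Eliminating β: 11·(row 1) − 33·(row 2) gives 968·α = 11·(-527) − 33·(-83) = -3058, so α = -139/44.
Then β = ((-83) − 33·(-139/44))/11 = 85/44.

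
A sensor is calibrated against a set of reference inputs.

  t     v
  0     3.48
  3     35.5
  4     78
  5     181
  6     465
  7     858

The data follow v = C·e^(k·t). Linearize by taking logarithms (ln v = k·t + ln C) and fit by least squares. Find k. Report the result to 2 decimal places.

Linearized form: ln v = k·t + ln C. From the 6 transformed points,
Σt = 25.0000, Σ(t)² = 135.0000, Σln v = 27.2684, Σt·ln v = 138.2624.
Equations: 135.0000·k + 25.0000·ln C = 138.2624;  25.0000·k + 6·ln C = 27.2684.
Δ = 135.0000·6 − (25.0000)² = 185.0000; k = (138.2624·6 − 25.0000·27.2684)/185.0000 = 0.79926, ln C = (135.0000·27.2684 − 25.0000·138.2624)/185.0000 = 1.21447.

k = 0.80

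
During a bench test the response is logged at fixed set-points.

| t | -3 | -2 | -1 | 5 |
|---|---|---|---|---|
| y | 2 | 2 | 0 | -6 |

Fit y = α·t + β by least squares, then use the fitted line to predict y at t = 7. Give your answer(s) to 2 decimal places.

The normal system MᵀM·[α, β]ᵀ = Mᵀy is [[39, -1]; [-1, 4]]·[α, β]ᵀ = [-40, -2]ᵀ.
det = 39·4 − (-1)² = 155.
α = ((-40)·4 − (-1)·(-2))/155 = -162/155; β = (39·(-2) − (-1)·(-40))/155 = -118/155.
At t = 7: ŷ = (-162/155)·(7) + (-118/155)·(1) = -1252/155.

ŷ = -8.08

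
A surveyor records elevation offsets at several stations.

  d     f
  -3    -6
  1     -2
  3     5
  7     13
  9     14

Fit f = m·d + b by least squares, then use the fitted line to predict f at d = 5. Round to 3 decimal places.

f̂ = 7.719

Compute the Gram sums: Σd·d = 149, Σd = 17, Σ1 = 5.
For Xᵀf: Σd·f = 248, Σf = 24.
Normal equations: [[149, 17]; [17, 5]]·[m, b]ᵀ = [248, 24]ᵀ.
Determinant 149·5 − 17² = 456.
m = (248·5 − 17·24)/456 = 104/57; b = (149·24 − 17·248)/456 = -80/57.
At d = 5: f̂ = (104/57)·(5) + (-80/57)·(1) = 440/57.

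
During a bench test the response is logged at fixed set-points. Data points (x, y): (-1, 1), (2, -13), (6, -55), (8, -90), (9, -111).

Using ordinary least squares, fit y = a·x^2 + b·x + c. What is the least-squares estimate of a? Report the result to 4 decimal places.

Sums needed: Σx^2·x^2 = 11970, Σx^2·x = 1464, Σx^2 = 186, Σx·x = 186, Σx = 24, Σ1 = 5.
Right-hand side: Σx^2·y = -16782, Σx·y = -2076, Σy = -268.
So MᵀM·[a, b, c]ᵀ = Mᵀy: [[11970, 1464, 186]; [1464, 186, 24]; [186, 24, 5]]·[a, b, c]ᵀ = [-16782, -2076, -268]ᵀ.
Solving the 3×3 system (Gaussian elimination) gives a = -4347/4351, b = -13454/4351, c = -6926/4351.

a = -0.9991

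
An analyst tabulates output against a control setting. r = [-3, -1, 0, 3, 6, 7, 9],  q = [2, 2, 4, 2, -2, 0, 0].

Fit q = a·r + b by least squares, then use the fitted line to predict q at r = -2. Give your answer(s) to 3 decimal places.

With design matrix A, AᵀA = [[185, 21]; [21, 7]] and Aᵀq = [-14, 8]ᵀ.
Δ = 185·7 − 21² = 854.
a = ((-14)·7 − 21·8)/854 = -19/61; b = (185·8 − 21·(-14))/854 = 887/427.
At r = -2: q̂ = (-19/61)·(-2) + (887/427)·(1) = 1153/427.

q̂ = 2.700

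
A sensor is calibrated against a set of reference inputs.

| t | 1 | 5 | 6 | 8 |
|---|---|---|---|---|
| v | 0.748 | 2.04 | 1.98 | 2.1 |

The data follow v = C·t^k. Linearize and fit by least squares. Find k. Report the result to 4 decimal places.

With ln vᵢ as the transformed response and ln tᵢ as the regressor:
Σln t = 5.4806, Σ(ln t)² = 10.1248, Σln v = 1.8476, Σln t·ln v = 3.9142.
Normal system: [[10.1248, 5.4806]; [5.4806, 4]]·[k, ln C]ᵀ = [3.9142, 1.8476]ᵀ.
Δ = 10.1248·4 − (5.4806)² = 10.4617; k = (3.9142·4 − 5.4806·1.8476)/10.4617 = 0.52866, ln C = (10.1248·1.8476 − 5.4806·3.9142)/10.4617 = -0.26244.

k = 0.5287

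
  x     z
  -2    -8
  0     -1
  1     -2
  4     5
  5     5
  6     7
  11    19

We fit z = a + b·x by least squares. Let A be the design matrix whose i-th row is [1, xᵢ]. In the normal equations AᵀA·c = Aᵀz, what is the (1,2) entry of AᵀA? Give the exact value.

25

Row 1 ↔ basis 1, column 2 ↔ basis x, so (AᵀA)_{1,2} = Σᵢ x = (1)·(-2) + (1)·(0) + (1)·(1) + (1)·(4) + (1)·(5) + (1)·(6) + (1)·(11) = 25.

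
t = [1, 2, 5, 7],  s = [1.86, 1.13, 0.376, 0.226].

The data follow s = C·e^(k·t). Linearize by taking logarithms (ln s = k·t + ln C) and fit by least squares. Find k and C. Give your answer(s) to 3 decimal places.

Let Y = ln s. Fitting Y = k·t + ln C by least squares:
Σt = 15.0000, Σ(t)² = 79.0000, Σln s = -1.7226, Σt·ln s = -14.4364.
Equations: 79.0000·k + 15.0000·ln C = -14.4364;  15.0000·k + 4·ln C = -1.7226.
Δ = 79.0000·4 − (15.0000)² = 91.0000; k = (-14.4364·4 − 15.0000·-1.7226)/91.0000 = -0.35062, ln C = (79.0000·-1.7226 − 15.0000·-14.4364)/91.0000 = 0.88418, so C = exp(0.88418) = 2.42100.

k = -0.351, C = 2.421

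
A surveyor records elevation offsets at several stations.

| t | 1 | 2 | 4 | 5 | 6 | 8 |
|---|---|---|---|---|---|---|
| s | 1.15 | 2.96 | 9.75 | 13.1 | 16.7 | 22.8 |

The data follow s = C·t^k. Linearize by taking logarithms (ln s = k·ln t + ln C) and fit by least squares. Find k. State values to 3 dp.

Linearized form: ln s = k·ln t + ln C. From the 6 transformed points,
Σln t = 7.5601, Σ(ln t)² = 12.5270, Σln s = 12.0170, Σln t·ln s = 19.5961.
Equations: 12.5270·k + 7.5601·ln C = 19.5961;  7.5601·k + 6·ln C = 12.0170.
Solving (det = 18.0074): k = 1.48422, ln C = 0.13270.

k = 1.484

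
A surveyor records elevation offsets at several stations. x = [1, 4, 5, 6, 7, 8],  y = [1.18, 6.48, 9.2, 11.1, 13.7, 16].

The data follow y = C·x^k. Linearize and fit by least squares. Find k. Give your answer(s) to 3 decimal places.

k = 1.258

Taking logs, ln y = k·ln x + ln C, so regress ln y on ln x.
AᵀA = [[15.8331, 8.8128]; [8.8128, 6]], rhs = [21.3336, 12.0504]ᵀ  (here Σln x = 8.8128, Σ(ln x)² = 15.8331, Σln y = 12.0504, Σln x·ln y = 21.3336).
Δ = 15.8331·6 − (8.8128)² = 17.3327; k = (21.3336·6 − 8.8128·12.0504)/17.3327 = 1.25794, ln C = (15.8331·12.0504 − 8.8128·21.3336)/17.3327 = 0.16072.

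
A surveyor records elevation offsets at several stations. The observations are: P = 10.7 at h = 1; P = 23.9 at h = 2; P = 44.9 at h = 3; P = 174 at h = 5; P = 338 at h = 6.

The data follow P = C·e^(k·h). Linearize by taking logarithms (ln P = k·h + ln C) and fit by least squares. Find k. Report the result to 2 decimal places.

With ln Pᵢ as the transformed response and hᵢ as the regressor:
Σh = 17.0000, Σ(h)² = 75.0000, Σln P = 20.3307, Σh·ln P = 80.8649.
Equations: 75.0000·k + 17.0000·ln C = 80.8649;  17.0000·k + 5·ln C = 20.3307.
Solving (det = 86.0000): k = 0.68259, ln C = 1.74531.

k = 0.68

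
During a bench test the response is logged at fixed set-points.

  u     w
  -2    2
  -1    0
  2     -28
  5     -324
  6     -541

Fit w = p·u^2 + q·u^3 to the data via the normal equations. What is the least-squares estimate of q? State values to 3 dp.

Compute the Gram sums: Σu^2·u^2 = 1954, Σu^2·u^3 = 10900, Σu^3·u^3 = 62410.
For Xᵀw: Σu^2·w = -27680, Σu^3·w = -157596.
Normal equations: [[1954, 10900]; [10900, 62410]]·[p, q]ᵀ = [-27680, -157596]ᵀ.
det = 1954·62410 − 10900² = 3139140.
p = ((-27680)·62410 − 10900·(-157596))/3139140 = -485620/156957; q = (1954·(-157596) − 10900·(-27680))/3139140 = -1557646/784785.

q = -1.985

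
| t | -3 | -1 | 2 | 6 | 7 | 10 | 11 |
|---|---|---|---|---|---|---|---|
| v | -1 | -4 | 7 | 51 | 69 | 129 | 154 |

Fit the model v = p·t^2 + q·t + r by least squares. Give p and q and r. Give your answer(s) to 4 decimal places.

p = 1.0445, q = 2.7220, r = -2.3336

Setting ∂/∂p … = 0 gives: 28436·p + 2870·q + 320·r = 36766;  2870·p + 320·q + 32·r = 3794;  320·p + 32·q + 7·r = 405.
Inverting the 3×3 Gram matrix, [p, q, r]ᵀ = [764939/732369, 1993507/732369, -51789/22193]ᵀ.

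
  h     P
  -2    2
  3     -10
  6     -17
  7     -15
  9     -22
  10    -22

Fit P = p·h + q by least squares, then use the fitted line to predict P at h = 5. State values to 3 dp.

Setting ∂/∂p … = 0 gives: 279·p + 33·q = -659;  33·p + 6·q = -84.
(Σh·h = 279, Σh = 33, Σ1 = 6, Σh·P = -659, ΣP = -84.)
Determinant 279·6 − 33² = 585.
p = ((-659)·6 − 33·(-84))/585 = -394/195; q = (279·(-84) − 33·(-659))/585 = -563/195.
At h = 5: P̂ = (-394/195)·(5) + (-563/195)·(1) = -2533/195.

P̂ = -12.990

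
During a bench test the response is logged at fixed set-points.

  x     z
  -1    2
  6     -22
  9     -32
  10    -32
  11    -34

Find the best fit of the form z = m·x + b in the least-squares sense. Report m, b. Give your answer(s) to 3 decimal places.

m = -3.085, b = -2.004

The normal equations are: 339·m + 35·b = -1116;  35·m + 5·b = -118.
(Σx·x = 339, Σx = 35, Σ1 = 5, Σx·z = -1116, Σz = -118.)
Determinant 339·5 − 35² = 470.
m = ((-1116)·5 − 35·(-118))/470 = -145/47; b = (339·(-118) − 35·(-1116))/470 = -471/235.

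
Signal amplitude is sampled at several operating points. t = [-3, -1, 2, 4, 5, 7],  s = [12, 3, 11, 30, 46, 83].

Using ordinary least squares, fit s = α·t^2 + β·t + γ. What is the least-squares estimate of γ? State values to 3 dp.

With design matrix M, MᵀM = [[3380, 512, 104]; [512, 104, 14]; [104, 14, 6]] and Mᵀs = [5852, 914, 185]ᵀ.
Inverting the 3×3 Gram matrix, [α, β, γ]ᵀ = [7349/4997, 12081/9994, 663/263]ᵀ.

γ = 2.521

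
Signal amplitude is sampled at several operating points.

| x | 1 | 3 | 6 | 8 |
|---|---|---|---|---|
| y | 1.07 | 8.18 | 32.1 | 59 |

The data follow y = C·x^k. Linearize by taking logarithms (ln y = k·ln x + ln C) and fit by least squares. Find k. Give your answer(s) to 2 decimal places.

With ln yᵢ as the transformed response and ln xᵢ as the regressor:
Σln x = 4.9698, Σ(ln x)² = 8.7414, Σln y = 9.7157, Σln x·ln y = 17.0033.
Equations: 8.7414·k + 4.9698·ln C = 17.0033;  4.9698·k + 4·ln C = 9.7157.
Solving (det = 10.2667): k = 1.92154, ln C = 0.04152.

k = 1.92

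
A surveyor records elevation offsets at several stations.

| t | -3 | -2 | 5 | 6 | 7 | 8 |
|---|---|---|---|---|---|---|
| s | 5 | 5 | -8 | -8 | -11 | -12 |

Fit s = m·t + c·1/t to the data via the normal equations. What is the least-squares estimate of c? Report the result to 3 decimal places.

c = -3.652

From the data, Σt·t = 187, Σt·1/t = 6, Σ1/t·1/t = 328049/705600.
For Aᵀs: Σt·s = -286, Σ1/t·s = -356/35.
AᵀA·[m, c]ᵀ = Aᵀs becomes [[187, 6]; [6, 328049/705600]]·[m, c]ᵀ = [-286, -356/35]ᵀ.
Determinant 187·(328049/705600) − 6² = 35943563/705600.
m = ((-286)·(328049/705600) − 6·(-356/35))/(35943563/705600) = -50760254/35943563; c = (187·(-356/35) − 6·(-286))/(35943563/705600) = -131281920/35943563.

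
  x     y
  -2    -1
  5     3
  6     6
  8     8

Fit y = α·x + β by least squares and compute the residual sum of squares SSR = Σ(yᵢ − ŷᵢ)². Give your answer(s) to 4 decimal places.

The normal equations are: 129·α + 17·β = 117;  17·α + 4·β = 16.
Δ = 129·4 − 17² = 227.
α = (117·4 − 17·16)/227 = 196/227; β = (129·16 − 17·117)/227 = 75/227.
Residuals: 90/227, -374/227, 111/227, 173/227; SSR = 838/227.

SSR = 3.6916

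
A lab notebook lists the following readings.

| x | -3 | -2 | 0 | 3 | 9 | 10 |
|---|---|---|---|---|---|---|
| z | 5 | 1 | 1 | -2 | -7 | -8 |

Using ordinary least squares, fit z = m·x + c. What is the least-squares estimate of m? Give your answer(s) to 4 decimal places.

m = -0.8891

Setting ∂/∂m … = 0 gives: 203·m + 17·c = -166;  17·m + 6·c = -10.
(Σx·x = 203, Σx = 17, Σ1 = 6, Σx·z = -166, Σz = -10.)
Eliminating c: 6·(row 1) − 17·(row 2) gives 929·m = 6·(-166) − 17·(-10) = -826, so m = -826/929.
Then c = ((-10) − 17·(-826/929))/6 = 792/929.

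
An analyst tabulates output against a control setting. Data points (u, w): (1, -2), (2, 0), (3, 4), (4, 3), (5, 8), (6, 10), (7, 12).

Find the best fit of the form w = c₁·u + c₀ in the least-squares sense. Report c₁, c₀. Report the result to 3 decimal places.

c₁ = 2.357, c₀ = -4.429

With design matrix M, MᵀM = [[140, 28]; [28, 7]] and Mᵀw = [206, 35]ᵀ.
Δ = 140·7 − 28² = 196.
c₁ = (206·7 − 28·35)/196 = 33/14; c₀ = (140·35 − 28·206)/196 = -31/7.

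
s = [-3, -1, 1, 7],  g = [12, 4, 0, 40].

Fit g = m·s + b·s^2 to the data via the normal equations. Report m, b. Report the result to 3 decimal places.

m = -1.191, b = 0.986

Sums needed: Σs·s = 60, Σs·s^2 = 316, Σs^2·s^2 = 2484.
And Σs·g = 240, Σs^2·g = 2072.
Determinant 60·2484 − 316² = 49184.
m = (240·2484 − 316·2072)/49184 = -1831/1537; b = (60·2072 − 316·240)/49184 = 1515/1537.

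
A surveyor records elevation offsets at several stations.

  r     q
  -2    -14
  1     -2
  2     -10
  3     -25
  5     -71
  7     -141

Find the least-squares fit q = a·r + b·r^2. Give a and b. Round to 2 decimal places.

a = 0.86, b = -3.00

The normal system XᵀX·[a, b]ᵀ = Xᵀq is [[92, 496]; [496, 3140]]·[a, b]ᵀ = [-1411, -9007]ᵀ.
Determinant 92·3140 − 496² = 42864.
a = ((-1411)·3140 − 496·(-9007))/42864 = 9233/10716; b = (92·(-9007) − 496·(-1411))/42864 = -32197/10716.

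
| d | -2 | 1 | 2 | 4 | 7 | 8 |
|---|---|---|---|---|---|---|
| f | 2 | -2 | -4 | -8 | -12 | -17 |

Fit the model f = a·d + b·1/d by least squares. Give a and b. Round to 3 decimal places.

a = -1.951, b = 0.543

Setting ∂/∂a … = 0 gives: 138·a + 6·b = -266;  6·a + (5013/3136)·b = -607/56.
(Σd·d = 138, Σd·1/d = 6, Σ1/d·1/d = 5013/3136, Σd·f = -266, Σ1/d·f = -607/56.)
Δ = 138·(5013/3136) − 6² = 289449/1568.
a = ((-266)·(5013/3136) − 6·(-607/56))/(289449/1568) = -188251/96483; b = (138·(-607/56) − 6·(-266))/(289449/1568) = 52360/96483.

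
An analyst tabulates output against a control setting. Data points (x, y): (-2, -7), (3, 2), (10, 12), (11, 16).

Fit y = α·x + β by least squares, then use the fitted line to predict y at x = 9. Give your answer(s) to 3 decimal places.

Entries of MᵀM: Σx·x = 234, Σx = 22, Σ1 = 4.
For Mᵀy: Σx·y = 316, Σy = 23.
Normal equations: [[234, 22]; [22, 4]]·[α, β]ᵀ = [316, 23]ᵀ.
det = 234·4 − 22² = 452.
α = (316·4 − 22·23)/452 = 379/226; β = (234·23 − 22·316)/452 = -785/226.
At x = 9: ŷ = (379/226)·(9) + (-785/226)·(1) = 1313/113.

ŷ = 11.619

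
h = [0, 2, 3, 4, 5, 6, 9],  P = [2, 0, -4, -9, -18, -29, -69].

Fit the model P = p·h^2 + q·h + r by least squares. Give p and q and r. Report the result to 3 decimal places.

p = -0.978, q = 0.857, r = 2.198

Compute the Gram sums: Σh^2·h^2 = 8835, Σh^2·h = 1169, Σh^2 = 171, Σh·h = 171, Σh = 29, Σ1 = 7.
Right-hand side: Σh^2·P = -7263, Σh·P = -933, ΣP = -127.
Inverting the 3×3 Gram matrix, [p, q, r]ᵀ = [-89/91, 6/7, 200/91]ᵀ.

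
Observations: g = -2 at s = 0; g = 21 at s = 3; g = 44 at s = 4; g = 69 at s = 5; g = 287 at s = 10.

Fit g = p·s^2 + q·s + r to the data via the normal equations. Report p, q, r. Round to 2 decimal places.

p = 2.94, q = -0.50, r = -2.32

Compute the Gram sums: Σs^2·s^2 = 10962, Σs^2·s = 1216, Σs^2 = 150, Σs·s = 150, Σs = 22, Σ1 = 5.
Right-hand side: Σs^2·g = 31318, Σs·g = 3454, Σg = 419.
So MᵀM·[p, q, r]ᵀ = Mᵀg: [[10962, 1216, 150]; [1216, 150, 22]; [150, 22, 5]]·[p, q, r]ᵀ = [31318, 3454, 419]ᵀ.
Solving the 3×3 system (Gaussian elimination) gives p = 127514/43303, q = -21854/43303, r = -100471/43303.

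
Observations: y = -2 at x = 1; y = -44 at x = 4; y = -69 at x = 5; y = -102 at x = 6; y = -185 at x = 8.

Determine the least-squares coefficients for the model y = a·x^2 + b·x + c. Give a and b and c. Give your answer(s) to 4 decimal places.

a = -3.0804, b = 1.5972, c = -0.5835

Sums needed: Σx^2·x^2 = 6274, Σx^2·x = 918, Σx^2 = 142, Σx·x = 142, Σx = 24, Σ1 = 5.
And Σx^2·y = -17943, Σx·y = -2615, Σy = -402.
Inverting the 3×3 Gram matrix, [a, b, c]ᵀ = [-4023/1306, 1043/653, -381/653]ᵀ.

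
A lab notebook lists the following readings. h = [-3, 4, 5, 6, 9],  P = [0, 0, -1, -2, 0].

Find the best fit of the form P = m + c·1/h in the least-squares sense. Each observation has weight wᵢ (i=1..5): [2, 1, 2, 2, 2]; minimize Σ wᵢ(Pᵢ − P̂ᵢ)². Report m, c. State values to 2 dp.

m = -0.56, c = -1.71

MᵀWM·[m, c]ᵀ = MᵀWP reads: 9·m + (97/180)·c = -6;  (97/180)·m + (14417/32400)·c = -16/15.
Δ = 9·(14417/32400) − (97/180)² = 15043/4050.
m = ((-6)·(14417/32400) − (97/180)·(-16/15))/(15043/4050) = -33939/60172; c = (9·(-16/15) − (97/180)·(-6))/(15043/4050) = -25785/15043.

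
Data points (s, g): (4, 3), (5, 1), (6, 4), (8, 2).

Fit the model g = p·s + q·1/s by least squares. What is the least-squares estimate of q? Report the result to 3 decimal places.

q = 7.699

With design matrix M, MᵀM = [[141, 4]; [4, 2101/14400]] and Mᵀg = [57, 28/15]ᵀ.
Determinant 141·(2101/14400) − 4² = 21947/4800.
p = (57·(2101/14400) − 4·(28/15))/(21947/4800) = 4079/21947; q = (141·(28/15) − 4·57)/(21947/4800) = 168960/21947.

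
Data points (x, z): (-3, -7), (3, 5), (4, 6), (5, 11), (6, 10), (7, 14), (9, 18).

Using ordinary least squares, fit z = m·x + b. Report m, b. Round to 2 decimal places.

m = 2.08, b = -1.07

The normal system AᵀA·[m, b]ᵀ = Aᵀz is [[225, 31]; [31, 7]]·[m, b]ᵀ = [435, 57]ᵀ.
Δ = 225·7 − 31² = 614.
m = (435·7 − 31·57)/614 = 639/307; b = (225·57 − 31·435)/614 = -330/307.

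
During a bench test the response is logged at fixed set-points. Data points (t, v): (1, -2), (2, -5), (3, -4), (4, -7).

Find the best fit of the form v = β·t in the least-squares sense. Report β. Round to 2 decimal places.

The normal equations are: 30·β = -52.
(Σt·t = 30, Σt·v = -52.)
β = (-52)/30 = -1.73333.

β = -1.73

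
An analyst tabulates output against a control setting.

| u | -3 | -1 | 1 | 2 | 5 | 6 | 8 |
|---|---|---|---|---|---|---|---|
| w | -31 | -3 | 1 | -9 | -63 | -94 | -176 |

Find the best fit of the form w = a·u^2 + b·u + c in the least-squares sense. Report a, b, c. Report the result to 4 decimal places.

Sums needed: Σu^2·u^2 = 6116, Σu^2·u = 834, Σu^2 = 140, Σu·u = 140, Σu = 18, Σ1 = 7.
And Σu^2·w = -16540, Σu·w = -2208, Σw = -375.
So XᵀX·[a, b, c]ᵀ = Xᵀw: [[6116, 834, 140]; [834, 140, 18]; [140, 18, 7]]·[a, b, c]ᵀ = [-16540, -2208, -375]ᵀ.
Solving the 3×3 system (Gaussian elimination) gives a = -450899/150641, b = 281406/150641, c = 224311/150641.

a = -2.9932, b = 1.8681, c = 1.4890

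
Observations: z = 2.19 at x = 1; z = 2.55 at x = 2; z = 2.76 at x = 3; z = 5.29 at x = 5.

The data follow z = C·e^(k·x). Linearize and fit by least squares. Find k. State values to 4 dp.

With ln zᵢ as the transformed response and xᵢ as the regressor:
Σx = 11.0000, Σ(x)² = 39.0000, Σln z = 4.4010, Σx·ln z = 14.0309.
Normal system: [[39.0000, 11.0000]; [11.0000, 4]]·[k, ln C]ᵀ = [14.0309, 4.4010]ᵀ.
Solving (det = 35.0000): k = 0.22034, ln C = 0.49432.

k = 0.2203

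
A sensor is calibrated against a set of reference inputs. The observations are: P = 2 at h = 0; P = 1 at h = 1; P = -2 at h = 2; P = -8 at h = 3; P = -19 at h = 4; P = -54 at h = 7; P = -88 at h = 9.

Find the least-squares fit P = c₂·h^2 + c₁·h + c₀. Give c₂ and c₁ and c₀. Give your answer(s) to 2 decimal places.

c₂ = -1.02, c₁ = -0.92, c₀ = 2.79

Compute the Gram sums: Σh^2·h^2 = 9316, Σh^2·h = 1172, Σh^2 = 160, Σh·h = 160, Σh = 26, Σ1 = 7.
Moment sums: Σh^2·P = -10157, Σh·P = -1273, ΣP = -168.
Row-reducing yields c₂ = -1877/1836, c₁ = -845/918, c₀ = 1279/459.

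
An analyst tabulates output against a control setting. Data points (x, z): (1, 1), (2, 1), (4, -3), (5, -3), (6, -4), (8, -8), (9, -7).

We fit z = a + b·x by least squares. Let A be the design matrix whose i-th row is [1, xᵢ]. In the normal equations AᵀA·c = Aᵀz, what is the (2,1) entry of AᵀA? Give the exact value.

35

Row 2 ↔ basis x, column 1 ↔ basis 1, so (AᵀA)_{2,1} = Σᵢ x = (1)·(1) + (2)·(1) + (4)·(1) + (5)·(1) + (6)·(1) + (8)·(1) + (9)·(1) = 35.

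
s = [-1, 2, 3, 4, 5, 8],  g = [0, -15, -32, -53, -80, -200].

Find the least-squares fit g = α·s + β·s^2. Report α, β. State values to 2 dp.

α = -1.70, β = -2.91

With design matrix X, XᵀX = [[119, 735]; [735, 5075]] and Xᵀg = [-2338, -15996]ᵀ.
Δ = 119·5075 − 735² = 63700.
α = ((-2338)·5075 − 735·(-15996))/63700 = -17/10; β = (119·(-15996) − 735·(-2338))/63700 = -1017/350.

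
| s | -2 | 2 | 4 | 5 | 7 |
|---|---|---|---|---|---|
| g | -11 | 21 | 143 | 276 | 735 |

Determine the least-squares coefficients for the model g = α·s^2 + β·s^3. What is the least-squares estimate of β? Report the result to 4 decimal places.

With design matrix M, MᵀM = [[3314, 20956]; [20956, 137498]] and Mᵀg = [45243, 296013]ᵀ.
Determinant 3314·137498 − 20956² = 16514436.
α = (45243·137498 − 20956·296013)/16514436 = 2928931/2752406; β = (3314·296013 − 20956·45243)/16514436 = 5479129/2752406.

β = 1.9907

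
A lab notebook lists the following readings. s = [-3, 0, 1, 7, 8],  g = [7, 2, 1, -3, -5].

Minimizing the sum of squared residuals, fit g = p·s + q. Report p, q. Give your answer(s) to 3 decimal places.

p = -0.966, q = 2.913

From the data, Σs·s = 123, Σs = 13, Σ1 = 5.
And Σs·g = -81, Σg = 2.
MᵀM·[p, q]ᵀ = Mᵀg becomes [[123, 13]; [13, 5]]·[p, q]ᵀ = [-81, 2]ᵀ.
Eliminating q: 5·(row 1) − 13·(row 2) gives 446·p = 5·(-81) − 13·2 = -431, so p = -431/446.
Then q = (2 − 13·(-431/446))/5 = 1299/446.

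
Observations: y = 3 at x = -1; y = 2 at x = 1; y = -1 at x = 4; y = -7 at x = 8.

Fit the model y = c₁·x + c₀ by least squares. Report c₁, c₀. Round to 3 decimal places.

From the data, Σx·x = 82, Σx = 12, Σ1 = 4.
For Aᵀy: Σx·y = -61, Σy = -3.
det = 82·4 − 12² = 184.
c₁ = ((-61)·4 − 12·(-3))/184 = -26/23; c₀ = (82·(-3) − 12·(-61))/184 = 243/92.

c₁ = -1.130, c₀ = 2.641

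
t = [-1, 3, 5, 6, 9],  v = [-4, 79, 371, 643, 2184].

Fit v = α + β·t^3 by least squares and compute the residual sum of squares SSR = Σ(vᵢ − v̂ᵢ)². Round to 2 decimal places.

SSR = 9.20

Setting ∂/∂α … = 0 gives: 5·α + 1096·β = 3273;  1096·α + 594452·β = 1779536.
Δ = 5·594452 − 1096² = 1771044.
α = (3273·594452 − 1096·1779536)/1771044 = -1182515/442761; β = (5·1779536 − 1096·3273)/1771044 = 1327618/442761.
Residuals: 246363/147587, 314948/442761, -168468/147587, -887650/442761, 339017/442761; SSR = 4073830/442761.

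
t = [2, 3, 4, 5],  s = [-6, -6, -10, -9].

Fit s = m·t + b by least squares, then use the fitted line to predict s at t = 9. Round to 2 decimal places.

The normal system XᵀX·[m, b]ᵀ = Xᵀs is [[54, 14]; [14, 4]]·[m, b]ᵀ = [-115, -31]ᵀ.
Determinant 54·4 − 14² = 20.
m = ((-115)·4 − 14·(-31))/20 = -13/10; b = (54·(-31) − 14·(-115))/20 = -16/5.
At t = 9: ŝ = (-13/10)·(9) + (-16/5)·(1) = -149/10.

ŝ = -14.90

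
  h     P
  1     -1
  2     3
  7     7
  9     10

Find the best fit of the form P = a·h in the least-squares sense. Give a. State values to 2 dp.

Sums needed: Σh·h = 135.
And Σh·P = 144.
So XᵀX·[a]ᵀ = XᵀP: [[135]]·[a]ᵀ = [144]ᵀ.
a = 144/135 = 1.06667.

a = 1.07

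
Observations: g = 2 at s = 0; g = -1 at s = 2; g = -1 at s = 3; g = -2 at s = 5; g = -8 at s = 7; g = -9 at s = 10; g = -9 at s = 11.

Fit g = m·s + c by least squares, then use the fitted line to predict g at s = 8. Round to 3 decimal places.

ĝ = -6.730

Normal-equation sums: Σs·s = 308, Σs = 38, Σ1 = 7.
Moment sums: Σs·g = -260, Σg = -28.
So AᵀA·[m, c]ᵀ = Aᵀg: [[308, 38]; [38, 7]]·[m, c]ᵀ = [-260, -28]ᵀ.
Δ = 308·7 − 38² = 712.
m = ((-260)·7 − 38·(-28))/712 = -189/178; c = (308·(-28) − 38·(-260))/712 = 157/89.
At s = 8: ĝ = (-189/178)·(8) + (157/89)·(1) = -599/89.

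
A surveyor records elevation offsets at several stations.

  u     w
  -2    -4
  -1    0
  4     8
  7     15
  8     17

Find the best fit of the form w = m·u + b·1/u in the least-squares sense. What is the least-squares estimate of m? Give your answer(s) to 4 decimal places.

With design matrix X, XᵀX = [[134, 5]; [5, 4229/3136]] and Xᵀw = [281, 463/56]ᵀ.
Eliminating b: (4229/3136)·(row 1) − 5·(row 2) gives (244143/1568)·m = (4229/3136)·281 − 5·(463/56) = 1058709/3136, so m = 352903/162762.
Then b = ((463/56) − 5·(352903/162762))/(4229/3136) = -155288/81381.

m = 2.1682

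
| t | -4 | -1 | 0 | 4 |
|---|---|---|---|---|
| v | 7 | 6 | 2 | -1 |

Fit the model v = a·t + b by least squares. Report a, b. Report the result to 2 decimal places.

From the data, Σt·t = 33, Σt = -1, Σ1 = 4.
Right-hand side: Σt·v = -38, Σv = 14.
Normal equations: [[33, -1]; [-1, 4]]·[a, b]ᵀ = [-38, 14]ᵀ.
Eliminating b: 4·(row 1) − (-1)·(row 2) gives 131·a = 4·(-38) − (-1)·14 = -138, so a = -138/131.
Then b = (14 − (-1)·(-138/131))/4 = 424/131.

a = -1.05, b = 3.24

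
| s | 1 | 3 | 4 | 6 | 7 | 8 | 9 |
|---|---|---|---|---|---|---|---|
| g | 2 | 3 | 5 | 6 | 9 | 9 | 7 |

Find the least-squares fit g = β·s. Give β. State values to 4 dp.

Entries of AᵀA: Σs·s = 256.
Right-hand side: Σs·g = 265.
AᵀA·[β]ᵀ = Aᵀg becomes [[256]]·[β]ᵀ = [265]ᵀ.
Hence β = 265 / 256 ≈ 1.03516.

β = 1.0352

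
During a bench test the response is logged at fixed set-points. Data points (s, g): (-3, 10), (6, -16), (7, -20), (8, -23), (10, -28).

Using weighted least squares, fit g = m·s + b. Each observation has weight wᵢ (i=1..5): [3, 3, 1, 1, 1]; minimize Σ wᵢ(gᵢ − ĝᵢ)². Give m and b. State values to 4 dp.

m = -2.9413, b = 1.2227

Normal-equation sums: Σwᵢ·s·s = 348, Σwᵢ·s = 34, Σwᵢ·1 = 9.
And Σwᵢ·s·g = -982, Σwᵢ·g = -89.
Δ = 348·9 − 34² = 1976.
m = ((-982)·9 − 34·(-89))/1976 = -1453/494; b = (348·(-89) − 34·(-982))/1976 = 302/247.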